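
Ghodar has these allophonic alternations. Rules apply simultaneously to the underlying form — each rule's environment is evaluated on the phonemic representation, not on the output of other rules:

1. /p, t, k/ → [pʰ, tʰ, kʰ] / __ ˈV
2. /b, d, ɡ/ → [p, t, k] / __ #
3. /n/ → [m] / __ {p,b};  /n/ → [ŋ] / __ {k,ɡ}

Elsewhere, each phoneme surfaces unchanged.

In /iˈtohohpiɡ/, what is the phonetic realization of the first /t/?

Rule 1 applies to /t/ (between /i/ and /o/: immediately before a stressed vowel) → [tʰ].

[tʰ]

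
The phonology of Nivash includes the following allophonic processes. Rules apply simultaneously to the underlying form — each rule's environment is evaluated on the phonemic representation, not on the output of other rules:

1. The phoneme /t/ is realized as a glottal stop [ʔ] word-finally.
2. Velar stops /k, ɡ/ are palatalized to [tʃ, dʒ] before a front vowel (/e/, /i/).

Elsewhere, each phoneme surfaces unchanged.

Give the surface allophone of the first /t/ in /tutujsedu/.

[t]

/t/ (word-initial) fails the environment for rule 1, so it stays [t].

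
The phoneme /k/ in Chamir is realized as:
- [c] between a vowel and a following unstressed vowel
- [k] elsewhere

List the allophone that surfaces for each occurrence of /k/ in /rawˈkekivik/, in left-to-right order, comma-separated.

[k], [c], [k]

Occurrence 1 (position 4): no conditioning environment matches → elsewhere allophone [k].
Occurrence 2 (position 6): between a vowel and a following unstressed vowel → [c].
Occurrence 3 (position 10): no conditioning environment matches → elsewhere allophone [k].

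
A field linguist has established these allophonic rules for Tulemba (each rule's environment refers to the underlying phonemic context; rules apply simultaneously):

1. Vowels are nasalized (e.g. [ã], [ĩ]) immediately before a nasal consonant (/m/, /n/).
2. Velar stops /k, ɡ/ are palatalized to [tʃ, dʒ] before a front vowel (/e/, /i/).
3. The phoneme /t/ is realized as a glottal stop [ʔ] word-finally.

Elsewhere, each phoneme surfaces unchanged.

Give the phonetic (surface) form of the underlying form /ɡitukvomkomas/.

[dʒitukvõmkõmas]

/ɡ/ (word-initial): before a front vowel, so rule 2 applies → [dʒ].
/i/ — between /ɡ/ and /t/; rule 1 does not apply here → [i].
/t/ — between /i/ and /u/; rule 3 does not apply here → [t].
/u/ — between /t/ and /k/; rule 1 does not apply here → [u].
/k/ (between /u/ and /v/): rule 2 targets it, but not before a front vowel → unchanged [k].
/o/ (between /v/ and /m/): before a nasal consonant, so rule 1 applies → [õ].
/k/ (between /m/ and /o/): rule 2 targets it, but not before a front vowel → unchanged [k].
/o/ meets the environment for rule 1 (before a nasal consonant) → [õ].
/a/ (between /m/ and /s/) fails the environment for rule 1, so it stays [a].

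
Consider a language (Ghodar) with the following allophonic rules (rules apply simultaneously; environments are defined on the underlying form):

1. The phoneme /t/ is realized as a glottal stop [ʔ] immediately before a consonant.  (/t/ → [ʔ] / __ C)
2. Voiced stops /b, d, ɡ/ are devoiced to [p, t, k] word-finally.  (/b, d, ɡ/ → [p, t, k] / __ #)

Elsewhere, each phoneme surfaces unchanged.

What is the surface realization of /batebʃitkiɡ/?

[batebʃiʔkik]

/b/ (word-initial) fails the environment for rule 2, so it stays [b].
/t/ (between /a/ and /e/) fails the environment for rule 1, so it stays [t].
/b/ — between /e/ and /ʃ/; rule 2 does not apply here → [b].
/t/ — between /i/ and /k/, immediately before a consonant — surfaces as [ʔ] (rule 1).
Rule 2 applies to /ɡ/ (word-final: word-finally) → [k].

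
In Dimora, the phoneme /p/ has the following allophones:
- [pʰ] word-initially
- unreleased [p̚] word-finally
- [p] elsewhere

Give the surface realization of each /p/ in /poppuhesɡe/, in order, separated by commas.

[pʰ], [p], [p]

Occurrence 1 (position 1): word-initially → [pʰ].
Occurrence 2 (position 3): no conditioning environment matches → elsewhere allophone [p].
Occurrence 3 (position 4): no conditioning environment matches → elsewhere allophone [p].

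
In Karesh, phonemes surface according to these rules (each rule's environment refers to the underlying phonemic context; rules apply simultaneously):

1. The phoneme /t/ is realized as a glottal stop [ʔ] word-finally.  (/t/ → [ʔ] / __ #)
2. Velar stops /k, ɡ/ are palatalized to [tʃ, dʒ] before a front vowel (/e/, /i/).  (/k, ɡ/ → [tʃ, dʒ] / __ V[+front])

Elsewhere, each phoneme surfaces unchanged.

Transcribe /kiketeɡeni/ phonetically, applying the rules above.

/k/ (word-initial) occurs before a front vowel → [tʃ] by rule 2.
/i/ — not in any rule's target class → [i].
/k/ (between /i/ and /e/): before a front vowel, so rule 2 applies → [tʃ].
/e/ — not in any rule's target class → [e].
/t/ — between /e/ and /e/; rule 1 does not apply here → [t].
/e/ stays [e].
/ɡ/ (between /e/ and /e/): before a front vowel, so rule 2 applies → [dʒ].
/e/ stays [e].
/n/ (between /e/ and /i/): no rule targets it → [n].
/i/ — not in any rule's target class → [i].

[tʃitʃetedʒeni]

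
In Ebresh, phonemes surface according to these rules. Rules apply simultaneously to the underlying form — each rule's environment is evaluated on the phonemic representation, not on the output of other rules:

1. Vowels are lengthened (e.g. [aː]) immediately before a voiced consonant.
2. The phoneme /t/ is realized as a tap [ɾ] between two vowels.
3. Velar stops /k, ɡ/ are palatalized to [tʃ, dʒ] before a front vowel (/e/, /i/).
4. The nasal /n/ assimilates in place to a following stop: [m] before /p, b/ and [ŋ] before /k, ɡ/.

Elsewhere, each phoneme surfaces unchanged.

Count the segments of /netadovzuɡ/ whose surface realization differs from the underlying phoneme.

4

Segments that undergo a rule: /t/ → [ɾ] (rule 2); /a/ → [aː] (rule 1); /o/ → [oː] (rule 1); /u/ → [uː] (rule 1).
All other segments surface unchanged.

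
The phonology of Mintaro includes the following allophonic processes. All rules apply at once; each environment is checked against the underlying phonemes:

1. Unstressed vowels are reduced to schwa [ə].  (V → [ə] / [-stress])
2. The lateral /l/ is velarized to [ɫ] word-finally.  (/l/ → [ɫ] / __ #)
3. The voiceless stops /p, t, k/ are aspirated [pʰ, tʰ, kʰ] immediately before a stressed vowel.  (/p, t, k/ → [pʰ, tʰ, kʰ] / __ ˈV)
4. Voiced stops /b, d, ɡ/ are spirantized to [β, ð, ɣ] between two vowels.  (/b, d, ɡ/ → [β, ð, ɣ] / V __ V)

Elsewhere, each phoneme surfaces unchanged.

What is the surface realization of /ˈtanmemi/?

[ˈtʰanməmə]

Rule 3 applies to /t/ (word-initial: immediately before a stressed vowel) → [tʰ].
/a/ (between /t/ and /n/) fails the environment for rule 1, so it stays [a].
/n/ stays [n].
/m/ stays [m].
/e/ (between /m/ and /m/) occurs in an unstressed syllable → [ə] by rule 1.
/m/ (between /e/ and /i/) is unaffected → [m].
/i/ meets the environment for rule 1 (in an unstressed syllable) → [ə].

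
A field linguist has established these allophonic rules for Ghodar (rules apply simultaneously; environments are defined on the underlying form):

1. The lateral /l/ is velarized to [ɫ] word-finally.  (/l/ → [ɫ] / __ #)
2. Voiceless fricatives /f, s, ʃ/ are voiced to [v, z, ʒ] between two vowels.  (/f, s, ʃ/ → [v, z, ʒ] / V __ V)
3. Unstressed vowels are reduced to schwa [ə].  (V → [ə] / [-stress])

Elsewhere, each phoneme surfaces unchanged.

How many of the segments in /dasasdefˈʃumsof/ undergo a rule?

Segments that undergo a rule: /a/ → [ə] (rule 3); /s/ → [z] (rule 2); /a/ → [ə] (rule 3); /e/ → [ə] (rule 3); /o/ → [ə] (rule 3).
All other segments surface unchanged.

5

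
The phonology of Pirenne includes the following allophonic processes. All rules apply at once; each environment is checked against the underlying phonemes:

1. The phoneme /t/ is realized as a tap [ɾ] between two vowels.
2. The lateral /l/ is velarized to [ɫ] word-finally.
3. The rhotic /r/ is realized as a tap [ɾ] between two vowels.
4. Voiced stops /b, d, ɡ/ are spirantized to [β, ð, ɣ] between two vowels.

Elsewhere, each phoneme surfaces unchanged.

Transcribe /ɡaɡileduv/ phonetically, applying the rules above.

/ɡ/ (word-initial) fails the environment for rule 4, so it stays [ɡ].
/a/ (between /ɡ/ and /ɡ/): no rule targets it → [a].
/ɡ/ (between /a/ and /i/): between two vowels, so rule 4 applies → [ɣ].
/i/ stays [i].
/l/ (between /i/ and /e/) fails the environment for rule 2, so it stays [l].
/e/ (between /l/ and /d/) is unaffected → [e].
/d/ meets the environment for rule 4 (between two vowels) → [ð].
/u/ (between /d/ and /v/): no rule targets it → [u].
/v/ — not in any rule's target class → [v].

[ɡaɣileðuv]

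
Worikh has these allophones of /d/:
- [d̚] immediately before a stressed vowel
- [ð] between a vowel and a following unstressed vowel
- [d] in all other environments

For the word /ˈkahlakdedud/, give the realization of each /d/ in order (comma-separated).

Occurrence 1 (position 7): no conditioning environment matches → elsewhere allophone [d].
Occurrence 2 (position 9): between a vowel and a following unstressed vowel → [ð].
Occurrence 3 (position 11): no conditioning environment matches → elsewhere allophone [d].

[d], [ð], [d]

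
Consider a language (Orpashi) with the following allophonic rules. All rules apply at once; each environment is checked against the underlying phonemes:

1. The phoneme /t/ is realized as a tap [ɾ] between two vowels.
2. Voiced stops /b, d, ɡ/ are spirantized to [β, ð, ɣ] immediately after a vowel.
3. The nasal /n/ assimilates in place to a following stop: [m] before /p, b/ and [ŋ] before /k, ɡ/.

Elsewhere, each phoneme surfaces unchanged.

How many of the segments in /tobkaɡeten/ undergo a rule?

Segments that undergo a rule: /b/ → [β] (rule 2); /ɡ/ → [ɣ] (rule 2); /t/ → [ɾ] (rule 1).
All other segments surface unchanged.

3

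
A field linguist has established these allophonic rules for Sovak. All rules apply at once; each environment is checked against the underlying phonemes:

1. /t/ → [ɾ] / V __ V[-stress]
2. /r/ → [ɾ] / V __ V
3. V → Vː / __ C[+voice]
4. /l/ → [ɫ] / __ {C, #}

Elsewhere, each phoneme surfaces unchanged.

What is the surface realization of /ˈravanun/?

/r/ (word-initial) is in the target of rule 2 but the environment (between two vowels) is not met → [r].
/a/ — between /r/ and /v/, before a voiced consonant — surfaces as [aː] (rule 3).
/v/ — not in any rule's target class → [v].
/a/ meets the environment for rule 3 (before a voiced consonant) → [aː].
/n/ (between /a/ and /u/) is unaffected → [n].
/u/ meets the environment for rule 3 (before a voiced consonant) → [uː].
/n/ stays [n].

[ˈraːvaːnuːn]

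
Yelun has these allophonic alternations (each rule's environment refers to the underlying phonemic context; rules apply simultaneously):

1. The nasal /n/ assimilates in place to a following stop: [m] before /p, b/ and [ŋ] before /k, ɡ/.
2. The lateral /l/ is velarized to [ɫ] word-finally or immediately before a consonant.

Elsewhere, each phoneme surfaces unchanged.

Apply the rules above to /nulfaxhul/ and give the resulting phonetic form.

/n/ — word-initial; rule 1 does not apply here → [n].
/u/ stays [u].
/l/ meets the environment for rule 2 (word-finally or immediately before a consonant) → [ɫ].
/f/ — not in any rule's target class → [f].
/a/ (between /f/ and /x/) is unaffected → [a].
/x/ stays [x].
/h/ (between /x/ and /u/): no rule targets it → [h].
/u/ stays [u].
/l/ (word-final): word-finally or immediately before a consonant, so rule 2 applies → [ɫ].

[nuɫfaxhuɫ]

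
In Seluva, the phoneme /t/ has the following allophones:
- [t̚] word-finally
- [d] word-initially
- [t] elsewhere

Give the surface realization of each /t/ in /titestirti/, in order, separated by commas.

Occurrence 1 (position 1): word-initially → [d].
Occurrence 2 (position 3): no conditioning environment matches → elsewhere allophone [t].
Occurrence 3 (position 6): no conditioning environment matches → elsewhere allophone [t].
Occurrence 4 (position 9): no conditioning environment matches → elsewhere allophone [t].

[d], [t], [t], [t]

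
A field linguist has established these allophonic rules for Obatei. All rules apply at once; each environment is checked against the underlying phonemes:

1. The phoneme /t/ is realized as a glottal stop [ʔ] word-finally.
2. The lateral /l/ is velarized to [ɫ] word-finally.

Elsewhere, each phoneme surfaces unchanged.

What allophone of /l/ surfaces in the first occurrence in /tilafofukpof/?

/l/ (between /i/ and /a/) fails the environment for rule 2, so it stays [l].

[l]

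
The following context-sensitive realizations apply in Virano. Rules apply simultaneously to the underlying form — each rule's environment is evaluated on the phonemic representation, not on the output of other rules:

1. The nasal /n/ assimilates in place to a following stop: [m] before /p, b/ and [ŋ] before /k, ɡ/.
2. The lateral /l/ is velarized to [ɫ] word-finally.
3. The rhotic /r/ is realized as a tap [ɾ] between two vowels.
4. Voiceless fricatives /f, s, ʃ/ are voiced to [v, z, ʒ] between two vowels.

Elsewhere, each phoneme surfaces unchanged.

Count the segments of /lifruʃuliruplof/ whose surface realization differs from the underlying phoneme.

Segments that undergo a rule: /ʃ/ → [ʒ] (rule 4); /r/ → [ɾ] (rule 3).
All other segments surface unchanged.

2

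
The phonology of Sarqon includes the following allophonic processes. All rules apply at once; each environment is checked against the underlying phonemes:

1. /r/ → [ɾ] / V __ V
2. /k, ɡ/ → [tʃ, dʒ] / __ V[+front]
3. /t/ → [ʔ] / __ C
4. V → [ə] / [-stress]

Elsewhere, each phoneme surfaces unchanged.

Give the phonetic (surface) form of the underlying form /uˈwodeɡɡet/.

[əˈwodəɡdʒət]

/u/ (word-initial): in an unstressed syllable, so rule 4 applies → [ə].
/o/ (between /w/ and /d/): rule 4 targets it, but not in an unstressed syllable → unchanged [o].
/e/ — between /d/ and /ɡ/, in an unstressed syllable — surfaces as [ə] (rule 4).
/ɡ/ (between /e/ and /ɡ/) fails the environment for rule 2, so it stays [ɡ].
/ɡ/ (between /ɡ/ and /e/) occurs before a front vowel → [dʒ] by rule 2.
Rule 4 applies to /e/ (between /ɡ/ and /t/: in an unstressed syllable) → [ə].
/t/ (word-final): rule 3 targets it, but not immediately before a consonant → unchanged [t].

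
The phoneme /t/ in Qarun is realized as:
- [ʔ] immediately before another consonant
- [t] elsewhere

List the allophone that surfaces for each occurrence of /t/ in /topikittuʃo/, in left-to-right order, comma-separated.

Occurrence 1 (position 1): no conditioning environment matches → elsewhere allophone [t].
Occurrence 2 (position 7): immediately before another consonant → [ʔ].
Occurrence 3 (position 8): no conditioning environment matches → elsewhere allophone [t].

[t], [ʔ], [t]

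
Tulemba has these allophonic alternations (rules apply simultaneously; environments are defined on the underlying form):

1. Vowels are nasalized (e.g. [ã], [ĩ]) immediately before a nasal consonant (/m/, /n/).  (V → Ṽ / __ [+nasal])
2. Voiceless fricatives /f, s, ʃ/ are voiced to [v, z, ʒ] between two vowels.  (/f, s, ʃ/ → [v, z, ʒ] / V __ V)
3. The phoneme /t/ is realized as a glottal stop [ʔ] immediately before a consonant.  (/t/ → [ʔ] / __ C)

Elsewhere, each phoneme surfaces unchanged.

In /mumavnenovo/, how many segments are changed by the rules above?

2

Segments that undergo a rule: /u/ → [ũ] (rule 1); /e/ → [ẽ] (rule 1).
All other segments surface unchanged.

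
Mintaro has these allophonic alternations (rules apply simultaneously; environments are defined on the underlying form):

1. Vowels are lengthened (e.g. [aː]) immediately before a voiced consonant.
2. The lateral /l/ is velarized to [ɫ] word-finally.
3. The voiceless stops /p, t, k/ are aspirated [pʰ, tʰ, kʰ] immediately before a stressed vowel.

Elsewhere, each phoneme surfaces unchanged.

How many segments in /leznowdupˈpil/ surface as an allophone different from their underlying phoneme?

Segments that undergo a rule: /e/ → [eː] (rule 1); /o/ → [oː] (rule 1); /p/ → [pʰ] (rule 3); /i/ → [iː] (rule 1); /l/ → [ɫ] (rule 2).
All other segments surface unchanged.

5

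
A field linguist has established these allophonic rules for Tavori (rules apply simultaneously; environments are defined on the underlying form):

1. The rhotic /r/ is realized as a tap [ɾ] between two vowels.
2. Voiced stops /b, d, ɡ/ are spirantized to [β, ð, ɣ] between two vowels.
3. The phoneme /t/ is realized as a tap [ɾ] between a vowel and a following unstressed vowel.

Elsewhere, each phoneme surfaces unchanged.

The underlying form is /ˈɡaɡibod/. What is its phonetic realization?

/ɡ/ (word-initial) is in the target of rule 2 but the environment (between two vowels) is not met → [ɡ].
/a/ (between /ɡ/ and /ɡ/): no rule targets it → [a].
/ɡ/ (between /a/ and /i/) occurs between two vowels → [ɣ] by rule 2.
/i/ (between /ɡ/ and /b/) is unaffected → [i].
/b/ (between /i/ and /o/) occurs between two vowels → [β] by rule 2.
/o/ (between /b/ and /d/) is unaffected → [o].
/d/ — word-final; rule 2 does not apply here → [d].

[ˈɡaɣiβod]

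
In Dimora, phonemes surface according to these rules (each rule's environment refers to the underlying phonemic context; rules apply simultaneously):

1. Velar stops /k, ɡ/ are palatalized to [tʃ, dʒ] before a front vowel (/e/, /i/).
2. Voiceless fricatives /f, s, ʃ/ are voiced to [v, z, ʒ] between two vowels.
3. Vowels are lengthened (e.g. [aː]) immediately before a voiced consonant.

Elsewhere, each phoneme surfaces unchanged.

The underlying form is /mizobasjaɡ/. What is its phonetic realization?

/m/ (word-initial): no rule targets it → [m].
/i/ — between /m/ and /z/, before a voiced consonant — surfaces as [iː] (rule 3).
/z/ (between /i/ and /o/): no rule targets it → [z].
/o/ — between /z/ and /b/, before a voiced consonant — surfaces as [oː] (rule 3).
/b/ stays [b].
/a/ (between /b/ and /s/) fails the environment for rule 3, so it stays [a].
/s/ (between /a/ and /j/) fails the environment for rule 2, so it stays [s].
/j/ (between /s/ and /a/): no rule targets it → [j].
/a/ meets the environment for rule 3 (before a voiced consonant) → [aː].
/ɡ/ (word-final) fails the environment for rule 1, so it stays [ɡ].

[miːzoːbasjaːɡ]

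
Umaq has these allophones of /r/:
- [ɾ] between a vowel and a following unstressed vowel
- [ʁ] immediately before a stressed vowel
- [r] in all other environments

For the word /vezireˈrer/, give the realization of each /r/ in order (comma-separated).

[ɾ], [ʁ], [r]

Occurrence 1 (position 5): between a vowel and a following unstressed vowel → [ɾ].
Occurrence 2 (position 7): immediately before a stressed vowel → [ʁ].
Occurrence 3 (position 9): no conditioning environment matches → elsewhere allophone [r].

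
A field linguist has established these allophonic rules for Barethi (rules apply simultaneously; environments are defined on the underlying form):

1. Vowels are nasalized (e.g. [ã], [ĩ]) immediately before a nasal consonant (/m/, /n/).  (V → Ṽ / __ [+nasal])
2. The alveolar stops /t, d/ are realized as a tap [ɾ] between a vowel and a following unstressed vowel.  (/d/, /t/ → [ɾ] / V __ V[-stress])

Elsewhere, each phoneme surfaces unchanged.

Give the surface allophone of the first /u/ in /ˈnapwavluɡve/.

/u/ — between /l/ and /ɡ/; rule 1 does not apply here → [u].

[u]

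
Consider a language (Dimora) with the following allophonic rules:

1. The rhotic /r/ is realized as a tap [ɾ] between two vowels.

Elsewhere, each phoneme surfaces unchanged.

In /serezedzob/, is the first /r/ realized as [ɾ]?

Yes

/r/ meets the environment for rule 1 (between two vowels) → [ɾ].
The actual realization is [ɾ], which matches [ɾ].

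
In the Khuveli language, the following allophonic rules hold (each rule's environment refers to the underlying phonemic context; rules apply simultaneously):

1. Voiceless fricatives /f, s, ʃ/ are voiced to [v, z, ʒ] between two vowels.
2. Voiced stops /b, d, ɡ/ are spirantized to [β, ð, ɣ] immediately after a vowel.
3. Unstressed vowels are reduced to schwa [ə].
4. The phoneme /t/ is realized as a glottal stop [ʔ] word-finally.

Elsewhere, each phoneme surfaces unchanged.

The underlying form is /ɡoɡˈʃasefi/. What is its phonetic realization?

[ɡəɣˈʃazəvə]

/ɡ/ (word-initial): rule 2 targets it, but not immediately after a vowel → unchanged [ɡ].
Rule 3 applies to /o/ (between /ɡ/ and /ɡ/: in an unstressed syllable) → [ə].
/ɡ/ (between /o/ and /ʃ/) occurs immediately after a vowel → [ɣ] by rule 2.
/ʃ/ (between /ɡ/ and /a/): rule 1 targets it, but not between two vowels → unchanged [ʃ].
/a/ (between /ʃ/ and /s/) is in the target of rule 3 but the environment (in an unstressed syllable) is not met → [a].
/s/ (between /a/ and /e/): between two vowels, so rule 1 applies → [z].
/e/ meets the environment for rule 3 (in an unstressed syllable) → [ə].
/f/ — between /e/ and /i/, between two vowels — surfaces as [v] (rule 1).
Rule 3 applies to /i/ (word-final: in an unstressed syllable) → [ə].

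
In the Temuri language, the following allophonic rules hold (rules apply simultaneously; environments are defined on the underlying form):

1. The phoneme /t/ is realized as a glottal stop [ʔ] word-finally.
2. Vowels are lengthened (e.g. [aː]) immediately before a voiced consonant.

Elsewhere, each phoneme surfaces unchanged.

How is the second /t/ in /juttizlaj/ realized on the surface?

/t/ — between /t/ and /i/; rule 1 does not apply here → [t].

[t]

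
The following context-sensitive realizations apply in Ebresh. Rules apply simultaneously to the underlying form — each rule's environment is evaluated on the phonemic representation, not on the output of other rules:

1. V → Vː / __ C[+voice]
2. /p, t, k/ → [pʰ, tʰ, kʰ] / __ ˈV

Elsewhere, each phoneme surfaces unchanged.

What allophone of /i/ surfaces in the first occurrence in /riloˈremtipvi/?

Rule 1 applies to /i/ (between /r/ and /l/: before a voiced consonant) → [iː].

[iː]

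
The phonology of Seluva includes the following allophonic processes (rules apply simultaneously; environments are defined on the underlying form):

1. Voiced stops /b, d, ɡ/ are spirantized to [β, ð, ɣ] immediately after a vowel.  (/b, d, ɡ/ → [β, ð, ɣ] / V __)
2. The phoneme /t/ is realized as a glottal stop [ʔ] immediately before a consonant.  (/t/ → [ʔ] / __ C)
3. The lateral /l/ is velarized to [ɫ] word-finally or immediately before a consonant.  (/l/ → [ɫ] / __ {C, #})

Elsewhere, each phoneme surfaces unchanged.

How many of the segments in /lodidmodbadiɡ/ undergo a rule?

Segments that undergo a rule: /d/ → [ð] (rule 1); /d/ → [ð] (rule 1); /d/ → [ð] (rule 1); /d/ → [ð] (rule 1); /ɡ/ → [ɣ] (rule 1).
All other segments surface unchanged.

5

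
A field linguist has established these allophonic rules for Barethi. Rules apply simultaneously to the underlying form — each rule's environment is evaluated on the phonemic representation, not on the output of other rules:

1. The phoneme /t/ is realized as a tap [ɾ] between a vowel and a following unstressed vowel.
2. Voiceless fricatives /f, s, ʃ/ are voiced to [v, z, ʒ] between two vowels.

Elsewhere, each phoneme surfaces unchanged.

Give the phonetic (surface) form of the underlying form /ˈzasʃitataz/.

/z/ (word-initial) is unaffected → [z].
/a/ stays [a].
/s/ — between /a/ and /ʃ/; rule 2 does not apply here → [s].
/ʃ/ — between /s/ and /i/; rule 2 does not apply here → [ʃ].
/i/ — not in any rule's target class → [i].
Rule 1 applies to /t/ (between /i/ and /a/: between a vowel and a following unstressed vowel) → [ɾ].
/a/ (between /t/ and /t/) is unaffected → [a].
/t/ meets the environment for rule 1 (between a vowel and a following unstressed vowel) → [ɾ].
/a/ stays [a].
/z/ stays [z].

[ˈzasʃiɾaɾaz]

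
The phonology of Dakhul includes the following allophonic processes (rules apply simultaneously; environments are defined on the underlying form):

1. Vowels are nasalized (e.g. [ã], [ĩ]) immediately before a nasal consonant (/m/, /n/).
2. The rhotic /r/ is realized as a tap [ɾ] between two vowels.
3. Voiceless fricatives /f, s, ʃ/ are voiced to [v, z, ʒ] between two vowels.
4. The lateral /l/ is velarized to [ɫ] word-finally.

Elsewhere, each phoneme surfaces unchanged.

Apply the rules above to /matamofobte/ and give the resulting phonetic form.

[matãmovobte]

/m/ (word-initial) is unaffected → [m].
/a/ — between /m/ and /t/; rule 1 does not apply here → [a].
/t/ (between /a/ and /a/) is unaffected → [t].
/a/ — between /t/ and /m/, before a nasal consonant — surfaces as [ã] (rule 1).
/m/ (between /a/ and /o/) is unaffected → [m].
/o/ (between /m/ and /f/) fails the environment for rule 1, so it stays [o].
/f/ (between /o/ and /o/) occurs between two vowels → [v] by rule 3.
/o/ (between /f/ and /b/) fails the environment for rule 1, so it stays [o].
/b/ (between /o/ and /t/): no rule targets it → [b].
/t/ (between /b/ and /e/): no rule targets it → [t].
/e/ (word-final) fails the environment for rule 1, so it stays [e].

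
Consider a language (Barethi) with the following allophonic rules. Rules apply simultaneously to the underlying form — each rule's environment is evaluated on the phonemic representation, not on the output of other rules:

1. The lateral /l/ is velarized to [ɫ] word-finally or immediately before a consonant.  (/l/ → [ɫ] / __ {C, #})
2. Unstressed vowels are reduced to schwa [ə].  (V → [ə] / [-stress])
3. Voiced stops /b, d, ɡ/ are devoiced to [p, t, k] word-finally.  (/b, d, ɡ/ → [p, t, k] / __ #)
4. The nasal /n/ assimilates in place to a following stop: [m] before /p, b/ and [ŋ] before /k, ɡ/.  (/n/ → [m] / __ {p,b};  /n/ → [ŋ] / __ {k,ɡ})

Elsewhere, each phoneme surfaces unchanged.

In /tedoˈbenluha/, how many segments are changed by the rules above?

4

Segments that undergo a rule: /e/ → [ə] (rule 2); /o/ → [ə] (rule 2); /u/ → [ə] (rule 2); /a/ → [ə] (rule 2).
All other segments surface unchanged.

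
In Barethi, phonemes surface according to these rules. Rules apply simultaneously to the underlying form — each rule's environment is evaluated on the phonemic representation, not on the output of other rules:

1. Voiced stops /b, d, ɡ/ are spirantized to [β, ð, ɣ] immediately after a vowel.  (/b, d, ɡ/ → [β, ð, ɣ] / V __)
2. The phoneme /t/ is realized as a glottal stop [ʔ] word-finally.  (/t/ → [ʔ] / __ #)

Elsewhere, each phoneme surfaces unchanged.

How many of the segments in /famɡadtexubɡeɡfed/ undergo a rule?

4

Segments that undergo a rule: /d/ → [ð] (rule 1); /b/ → [β] (rule 1); /ɡ/ → [ɣ] (rule 1); /d/ → [ð] (rule 1).
All other segments surface unchanged.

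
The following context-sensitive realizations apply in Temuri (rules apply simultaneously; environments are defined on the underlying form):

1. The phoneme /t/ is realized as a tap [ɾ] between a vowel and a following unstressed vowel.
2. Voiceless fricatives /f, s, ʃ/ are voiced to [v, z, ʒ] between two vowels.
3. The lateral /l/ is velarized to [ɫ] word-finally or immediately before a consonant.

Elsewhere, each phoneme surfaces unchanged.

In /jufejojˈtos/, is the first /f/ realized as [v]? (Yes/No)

Yes

Rule 2 applies to /f/ (between /u/ and /e/: between two vowels) → [v].
The actual realization is [v], which matches [v].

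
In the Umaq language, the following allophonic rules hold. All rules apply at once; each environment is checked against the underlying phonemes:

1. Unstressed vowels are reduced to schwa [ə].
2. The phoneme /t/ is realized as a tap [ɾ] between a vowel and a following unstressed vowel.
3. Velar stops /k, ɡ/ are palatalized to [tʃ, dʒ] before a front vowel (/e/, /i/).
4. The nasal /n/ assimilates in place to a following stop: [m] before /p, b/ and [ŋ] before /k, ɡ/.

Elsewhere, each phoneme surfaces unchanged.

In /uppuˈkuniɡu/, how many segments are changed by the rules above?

Segments that undergo a rule: /u/ → [ə] (rule 1); /u/ → [ə] (rule 1); /i/ → [ə] (rule 1); /u/ → [ə] (rule 1).
All other segments surface unchanged.

4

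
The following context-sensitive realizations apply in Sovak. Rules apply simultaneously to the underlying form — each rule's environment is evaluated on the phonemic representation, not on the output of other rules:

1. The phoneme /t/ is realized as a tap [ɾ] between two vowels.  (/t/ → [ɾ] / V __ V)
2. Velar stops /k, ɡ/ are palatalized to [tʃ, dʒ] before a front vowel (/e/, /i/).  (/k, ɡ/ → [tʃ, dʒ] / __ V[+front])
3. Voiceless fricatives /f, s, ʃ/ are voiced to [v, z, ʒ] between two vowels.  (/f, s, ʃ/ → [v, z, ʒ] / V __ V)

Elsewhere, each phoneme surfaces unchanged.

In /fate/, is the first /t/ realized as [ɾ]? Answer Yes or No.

/t/ meets the environment for rule 1 (between two vowels) → [ɾ].
The actual realization is [ɾ], which matches [ɾ].

Yes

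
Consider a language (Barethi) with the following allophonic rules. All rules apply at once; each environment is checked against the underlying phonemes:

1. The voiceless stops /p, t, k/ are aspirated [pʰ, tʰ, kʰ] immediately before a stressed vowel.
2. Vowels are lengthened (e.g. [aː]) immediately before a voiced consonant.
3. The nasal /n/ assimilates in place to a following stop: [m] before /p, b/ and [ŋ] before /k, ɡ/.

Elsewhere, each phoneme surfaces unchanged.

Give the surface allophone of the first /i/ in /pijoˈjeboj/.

[iː]

/i/ (between /p/ and /j/) occurs before a voiced consonant → [iː] by rule 2.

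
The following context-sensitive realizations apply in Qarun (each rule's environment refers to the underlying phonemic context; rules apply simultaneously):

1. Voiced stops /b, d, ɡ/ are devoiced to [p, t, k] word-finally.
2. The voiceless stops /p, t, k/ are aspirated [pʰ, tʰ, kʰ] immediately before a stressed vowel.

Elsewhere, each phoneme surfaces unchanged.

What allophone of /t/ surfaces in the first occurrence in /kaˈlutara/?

[t]

/t/ — between /u/ and /a/; rule 2 does not apply here → [t].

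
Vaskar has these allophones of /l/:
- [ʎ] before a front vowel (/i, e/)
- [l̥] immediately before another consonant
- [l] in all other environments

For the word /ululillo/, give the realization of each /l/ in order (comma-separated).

[l], [ʎ], [l̥], [l]

Occurrence 1 (position 2): no conditioning environment matches → elsewhere allophone [l].
Occurrence 2 (position 4): before a front vowel (/i, e/) → [ʎ].
Occurrence 3 (position 6): immediately before another consonant → [l̥].
Occurrence 4 (position 7): no conditioning environment matches → elsewhere allophone [l].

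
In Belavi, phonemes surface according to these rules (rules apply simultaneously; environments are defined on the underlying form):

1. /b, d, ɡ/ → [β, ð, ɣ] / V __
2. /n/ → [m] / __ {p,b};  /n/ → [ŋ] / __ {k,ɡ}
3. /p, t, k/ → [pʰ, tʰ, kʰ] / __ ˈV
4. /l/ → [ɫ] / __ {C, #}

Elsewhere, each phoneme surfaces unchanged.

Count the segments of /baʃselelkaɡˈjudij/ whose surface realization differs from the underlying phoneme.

Segments that undergo a rule: /l/ → [ɫ] (rule 4); /ɡ/ → [ɣ] (rule 1); /d/ → [ð] (rule 1).
All other segments surface unchanged.

3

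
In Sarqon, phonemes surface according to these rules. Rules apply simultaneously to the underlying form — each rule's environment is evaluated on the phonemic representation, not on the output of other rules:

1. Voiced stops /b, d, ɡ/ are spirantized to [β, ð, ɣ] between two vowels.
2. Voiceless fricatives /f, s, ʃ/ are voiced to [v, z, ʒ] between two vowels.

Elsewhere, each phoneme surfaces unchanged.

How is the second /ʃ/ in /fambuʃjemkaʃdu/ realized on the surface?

/ʃ/ (between /a/ and /d/): rule 2 targets it, but not between two vowels → unchanged [ʃ].

[ʃ]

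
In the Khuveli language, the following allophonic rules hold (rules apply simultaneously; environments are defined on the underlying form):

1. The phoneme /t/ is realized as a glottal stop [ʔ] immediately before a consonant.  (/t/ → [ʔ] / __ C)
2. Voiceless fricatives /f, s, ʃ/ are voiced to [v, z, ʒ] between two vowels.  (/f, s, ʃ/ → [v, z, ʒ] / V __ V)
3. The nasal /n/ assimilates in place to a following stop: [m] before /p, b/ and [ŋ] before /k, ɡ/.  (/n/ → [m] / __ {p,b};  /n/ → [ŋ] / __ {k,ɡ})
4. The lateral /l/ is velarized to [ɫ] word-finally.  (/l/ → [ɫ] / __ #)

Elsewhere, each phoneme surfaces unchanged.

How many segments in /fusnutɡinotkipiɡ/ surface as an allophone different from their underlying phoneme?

2

Segments that undergo a rule: /t/ → [ʔ] (rule 1); /t/ → [ʔ] (rule 1).
All other segments surface unchanged.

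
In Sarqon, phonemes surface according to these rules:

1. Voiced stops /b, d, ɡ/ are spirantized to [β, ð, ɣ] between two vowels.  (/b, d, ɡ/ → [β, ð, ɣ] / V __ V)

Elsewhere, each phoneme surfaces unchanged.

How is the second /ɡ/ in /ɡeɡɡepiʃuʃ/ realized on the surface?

/ɡ/ (between /e/ and /ɡ/) fails the environment for rule 1, so it stays [ɡ].

[ɡ]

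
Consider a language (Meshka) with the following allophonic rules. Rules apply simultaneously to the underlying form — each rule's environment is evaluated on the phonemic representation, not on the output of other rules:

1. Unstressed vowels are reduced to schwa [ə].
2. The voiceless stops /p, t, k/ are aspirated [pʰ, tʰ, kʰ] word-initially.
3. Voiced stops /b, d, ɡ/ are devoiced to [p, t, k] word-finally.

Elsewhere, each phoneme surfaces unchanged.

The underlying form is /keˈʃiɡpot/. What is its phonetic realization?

/k/ — word-initial, word-initially — surfaces as [kʰ] (rule 2).
/e/ meets the environment for rule 1 (in an unstressed syllable) → [ə].
/ʃ/ (between /e/ and /i/): no rule targets it → [ʃ].
/i/ (between /ʃ/ and /ɡ/) is in the target of rule 1 but the environment (in an unstressed syllable) is not met → [i].
/ɡ/ (between /i/ and /p/) is in the target of rule 3 but the environment (word-finally) is not met → [ɡ].
/p/ (between /ɡ/ and /o/) is in the target of rule 2 but the environment (word-initially) is not met → [p].
/o/ — between /p/ and /t/, in an unstressed syllable — surfaces as [ə] (rule 1).
/t/ (word-final): rule 2 targets it, but not word-initially → unchanged [t].

[kʰəˈʃiɡpət]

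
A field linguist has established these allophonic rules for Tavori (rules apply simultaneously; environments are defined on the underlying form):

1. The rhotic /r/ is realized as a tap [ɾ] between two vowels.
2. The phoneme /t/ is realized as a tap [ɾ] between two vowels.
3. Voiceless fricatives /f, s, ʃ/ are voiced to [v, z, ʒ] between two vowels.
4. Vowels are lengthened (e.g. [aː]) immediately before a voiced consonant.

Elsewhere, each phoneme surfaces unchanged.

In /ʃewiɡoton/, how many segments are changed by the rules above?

Segments that undergo a rule: /e/ → [eː] (rule 4); /i/ → [iː] (rule 4); /t/ → [ɾ] (rule 2); /o/ → [oː] (rule 4).
All other segments surface unchanged.

4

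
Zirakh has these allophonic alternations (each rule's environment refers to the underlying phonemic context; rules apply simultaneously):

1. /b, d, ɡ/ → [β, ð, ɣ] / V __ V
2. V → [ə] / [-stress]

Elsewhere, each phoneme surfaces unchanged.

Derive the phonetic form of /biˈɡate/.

[bəˈɣatə]

/b/ (word-initial): rule 1 targets it, but not between two vowels → unchanged [b].
/i/ — between /b/ and /ɡ/, in an unstressed syllable — surfaces as [ə] (rule 2).
Rule 1 applies to /ɡ/ (between /i/ and /a/: between two vowels) → [ɣ].
/a/ — between /ɡ/ and /t/; rule 2 does not apply here → [a].
/t/ — not in any rule's target class → [t].
/e/ meets the environment for rule 2 (in an unstressed syllable) → [ə].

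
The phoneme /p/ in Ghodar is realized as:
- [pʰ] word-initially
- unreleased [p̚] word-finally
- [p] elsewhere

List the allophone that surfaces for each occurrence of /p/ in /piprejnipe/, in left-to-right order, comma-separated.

[pʰ], [p], [p]

Occurrence 1 (position 1): word-initially → [pʰ].
Occurrence 2 (position 3): no conditioning environment matches → elsewhere allophone [p].
Occurrence 3 (position 9): no conditioning environment matches → elsewhere allophone [p].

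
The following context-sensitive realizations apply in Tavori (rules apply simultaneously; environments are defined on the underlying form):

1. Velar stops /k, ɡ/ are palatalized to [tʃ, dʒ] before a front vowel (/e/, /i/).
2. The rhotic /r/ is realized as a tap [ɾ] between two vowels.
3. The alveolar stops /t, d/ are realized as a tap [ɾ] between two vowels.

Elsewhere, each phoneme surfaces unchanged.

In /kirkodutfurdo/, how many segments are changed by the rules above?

Segments that undergo a rule: /k/ → [tʃ] (rule 1); /d/ → [ɾ] (rule 3).
All other segments surface unchanged.

2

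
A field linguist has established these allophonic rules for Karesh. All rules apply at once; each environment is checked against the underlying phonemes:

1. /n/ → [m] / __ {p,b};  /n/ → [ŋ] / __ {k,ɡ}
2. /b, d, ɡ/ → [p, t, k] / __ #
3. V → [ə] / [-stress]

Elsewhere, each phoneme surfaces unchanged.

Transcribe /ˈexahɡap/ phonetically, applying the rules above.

[ˈexəhɡəp]

/e/ (word-initial): rule 3 targets it, but not in an unstressed syllable → unchanged [e].
Rule 3 applies to /a/ (between /x/ and /h/: in an unstressed syllable) → [ə].
/ɡ/ (between /h/ and /a/): rule 2 targets it, but not word-finally → unchanged [ɡ].
/a/ (between /ɡ/ and /p/) occurs in an unstressed syllable → [ə] by rule 3.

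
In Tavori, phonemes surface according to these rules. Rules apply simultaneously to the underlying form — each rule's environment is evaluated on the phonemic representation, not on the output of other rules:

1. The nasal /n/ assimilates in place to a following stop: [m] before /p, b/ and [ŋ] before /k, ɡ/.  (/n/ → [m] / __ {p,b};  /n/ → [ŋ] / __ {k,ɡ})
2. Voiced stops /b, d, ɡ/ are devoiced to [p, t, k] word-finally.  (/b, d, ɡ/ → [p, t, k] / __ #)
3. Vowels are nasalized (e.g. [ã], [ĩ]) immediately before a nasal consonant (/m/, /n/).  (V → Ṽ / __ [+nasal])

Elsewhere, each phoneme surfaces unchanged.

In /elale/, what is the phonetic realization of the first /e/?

[e]

/e/ (word-initial) fails the environment for rule 3, so it stays [e].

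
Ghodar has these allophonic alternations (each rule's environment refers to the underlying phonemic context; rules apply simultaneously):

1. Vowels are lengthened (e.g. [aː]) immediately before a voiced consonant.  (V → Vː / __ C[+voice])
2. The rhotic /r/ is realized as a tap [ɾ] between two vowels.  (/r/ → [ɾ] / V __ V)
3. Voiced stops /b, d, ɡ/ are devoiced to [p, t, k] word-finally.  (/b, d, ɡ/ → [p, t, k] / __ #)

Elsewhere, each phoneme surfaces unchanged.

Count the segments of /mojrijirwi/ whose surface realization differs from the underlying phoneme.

3

Segments that undergo a rule: /o/ → [oː] (rule 1); /i/ → [iː] (rule 1); /i/ → [iː] (rule 1).
All other segments surface unchanged.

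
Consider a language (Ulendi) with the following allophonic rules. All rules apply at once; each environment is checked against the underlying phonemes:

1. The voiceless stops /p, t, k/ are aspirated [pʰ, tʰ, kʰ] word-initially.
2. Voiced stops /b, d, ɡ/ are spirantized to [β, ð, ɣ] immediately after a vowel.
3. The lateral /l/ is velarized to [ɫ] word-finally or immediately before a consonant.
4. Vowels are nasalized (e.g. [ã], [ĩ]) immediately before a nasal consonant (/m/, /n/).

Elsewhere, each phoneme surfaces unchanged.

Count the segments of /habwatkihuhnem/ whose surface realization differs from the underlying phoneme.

Segments that undergo a rule: /b/ → [β] (rule 2); /e/ → [ẽ] (rule 4).
All other segments surface unchanged.

2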